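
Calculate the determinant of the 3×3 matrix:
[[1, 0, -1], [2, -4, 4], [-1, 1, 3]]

Expansion along first row:
det = 1·det([[-4,4],[1,3]]) - 0·det([[2,4],[-1,3]]) + -1·det([[2,-4],[-1,1]])
    = 1·(-4·3 - 4·1) - 0·(2·3 - 4·-1) + -1·(2·1 - -4·-1)
    = 1·-16 - 0·10 + -1·-2
    = -16 + 0 + 2 = -14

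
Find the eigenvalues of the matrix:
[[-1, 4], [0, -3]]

Characteristic equation: det(A - λI) = 0
λ² - (trace)λ + (det) = 0
trace = -1 + -3 = -4, det = (-1)(-3) - (4)(0) = 3
λ² - (-4)λ + (3) = 0
λ = (-4 ± √((-4)² - 4·(3))) / 2 = (-4 ± √4) / 2
Solving: λ = -3, -1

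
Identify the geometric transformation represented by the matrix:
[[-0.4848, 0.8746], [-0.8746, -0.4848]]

This matrix represents: rotation by 241° counterclockwise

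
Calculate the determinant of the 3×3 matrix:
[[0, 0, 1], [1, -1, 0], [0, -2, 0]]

Expansion along first row:
det = 0·det([[-1,0],[-2,0]]) - 0·det([[1,0],[0,0]]) + 1·det([[1,-1],[0,-2]])
    = 0·(-1·0 - 0·-2) - 0·(1·0 - 0·0) + 1·(1·-2 - -1·0)
    = 0·0 - 0·0 + 1·-2
    = 0 + 0 + -2 = -2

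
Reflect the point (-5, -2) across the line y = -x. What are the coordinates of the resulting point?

Reflection across line y = -x: (-5, -2) → (2, 5)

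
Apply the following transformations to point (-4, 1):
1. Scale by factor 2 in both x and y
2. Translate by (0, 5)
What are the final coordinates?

Step 1: Scale (-4, 1) by 2 → (-8, 2)
Step 2: Translate by (0, 5) → (-8, 7)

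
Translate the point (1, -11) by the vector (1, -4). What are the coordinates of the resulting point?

Translation by (1, -4) (homogeneous matrix [[1, 0, 1], [0, 1, -4], [0, 0, 1]]):
x' = 1 + 1 = 2
y' = -11 + -4 = -15
Result: (2, -15)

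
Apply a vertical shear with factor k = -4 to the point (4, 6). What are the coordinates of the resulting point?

Shear matrix for vertical shear with factor k = -4:
[[1, 0], [-4, 1]]
Result: (4, 6) → (4, -10)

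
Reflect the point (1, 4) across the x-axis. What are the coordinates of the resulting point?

Reflection across x-axis: (1, 4) → (1, -4)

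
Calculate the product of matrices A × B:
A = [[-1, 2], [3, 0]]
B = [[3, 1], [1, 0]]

Matrix multiplication:
C[0][0] = -1×3 + 2×1 = -1
C[0][1] = -1×1 + 2×0 = -1
C[1][0] = 3×3 + 0×1 = 9
C[1][1] = 3×1 + 0×0 = 3
Result: [[-1, -1], [9, 3]]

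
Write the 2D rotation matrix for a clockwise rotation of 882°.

Rotation matrix formula: [[cos θ, -sin θ], [sin θ, cos θ]]
A clockwise rotation by 882° is equivalent to a counterclockwise rotation by -882°.
For θ = -882°:
cos(-882°) = -0.9511
sin(-882°) = -0.3090
Result: [[-0.9511, 0.3090], [-0.3090, -0.9511]]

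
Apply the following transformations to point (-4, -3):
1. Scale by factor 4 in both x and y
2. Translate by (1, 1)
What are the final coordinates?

Step 1: Scale (-4, -3) by 4 → (-16, -12)
Step 2: Translate by (1, 1) → (-15, -11)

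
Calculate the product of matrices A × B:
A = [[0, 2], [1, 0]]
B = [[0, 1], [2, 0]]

Matrix multiplication:
C[0][0] = 0×0 + 2×2 = 4
C[0][1] = 0×1 + 2×0 = 0
C[1][0] = 1×0 + 0×2 = 0
C[1][1] = 1×1 + 0×0 = 1
Result: [[4, 0], [0, 1]]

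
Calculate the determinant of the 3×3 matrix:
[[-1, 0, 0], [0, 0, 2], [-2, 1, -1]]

Expansion along first row:
det = -1·det([[0,2],[1,-1]]) - 0·det([[0,2],[-2,-1]]) + 0·det([[0,0],[-2,1]])
    = -1·(0·-1 - 2·1) - 0·(0·-1 - 2·-2) + 0·(0·1 - 0·-2)
    = -1·-2 - 0·4 + 0·0
    = 2 + 0 + 0 = 2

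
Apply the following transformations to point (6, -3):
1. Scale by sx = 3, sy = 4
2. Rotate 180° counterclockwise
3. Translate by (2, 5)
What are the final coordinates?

Step 1: Scale → (18, -12)
Step 2: Rotate 180° → (-18, 12)
Step 3: Translate → (-16, 17)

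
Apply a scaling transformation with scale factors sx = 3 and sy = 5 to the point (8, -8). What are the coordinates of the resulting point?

Scaling matrix:
[[3, 0], [0, 5]]
Result: (8 × 3, -8 × 5) = (24, -40)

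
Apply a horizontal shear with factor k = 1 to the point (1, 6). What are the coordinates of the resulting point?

Shear matrix for horizontal shear with factor k = 1:
[[1, 1], [0, 1]]
Result: (1, 6) → (7, 6)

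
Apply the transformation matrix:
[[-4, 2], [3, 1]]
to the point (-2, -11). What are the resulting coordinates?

Matrix multiplication:
[[-4, 2], [3, 1]] × [-2, -11]ᵀ
= [(-4)(-2) + (2)(-11), (3)(-2) + (1)(-11)]ᵀ
= [-14, -17]ᵀ
Result: (-14, -17)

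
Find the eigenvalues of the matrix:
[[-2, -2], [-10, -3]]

Characteristic equation: det(A - λI) = 0
λ² - (trace)λ + (det) = 0
trace = -2 + -3 = -5, det = (-2)(-3) - (-2)(-10) = -14
λ² - (-5)λ + (-14) = 0
λ = (-5 ± √((-5)² - 4·(-14))) / 2 = (-5 ± √81) / 2
Solving: λ = -7, 2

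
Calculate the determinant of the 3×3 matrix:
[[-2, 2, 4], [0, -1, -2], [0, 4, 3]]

Expansion along first row:
det = -2·det([[-1,-2],[4,3]]) - 2·det([[0,-2],[0,3]]) + 4·det([[0,-1],[0,4]])
    = -2·(-1·3 - -2·4) - 2·(0·3 - -2·0) + 4·(0·4 - -1·0)
    = -2·5 - 2·0 + 4·0
    = -10 + 0 + 0 = -10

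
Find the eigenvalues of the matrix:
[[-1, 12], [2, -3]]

Characteristic equation: det(A - λI) = 0
λ² - (trace)λ + (det) = 0
trace = -1 + -3 = -4, det = (-1)(-3) - (12)(2) = -21
λ² - (-4)λ + (-21) = 0
λ = (-4 ± √((-4)² - 4·(-21))) / 2 = (-4 ± √100) / 2
Solving: λ = -7, 3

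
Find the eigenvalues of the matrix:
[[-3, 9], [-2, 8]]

Characteristic equation: det(A - λI) = 0
λ² - (trace)λ + (det) = 0
trace = -3 + 8 = 5, det = (-3)(8) - (9)(-2) = -6
λ² - (5)λ + (-6) = 0
λ = (5 ± √((5)² - 4·(-6))) / 2 = (5 ± √49) / 2
Solving: λ = -1, 6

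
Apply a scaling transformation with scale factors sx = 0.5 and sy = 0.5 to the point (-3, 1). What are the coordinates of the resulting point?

Scaling matrix:
[[0.50, 0], [0, 0.50]]
Result: (-3 × 0.5, 1 × 0.5) = (-1.5, 0.5)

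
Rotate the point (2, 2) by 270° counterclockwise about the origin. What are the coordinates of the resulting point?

Rotation matrix for 270°: [[cos 270°, -sin 270°], [sin 270°, cos 270°]] = [[0, 1], [-1, 0]]
[[0, 1], [-1, 0]] × [2, 2]ᵀ = [2, -2]ᵀ
Result: (2, -2)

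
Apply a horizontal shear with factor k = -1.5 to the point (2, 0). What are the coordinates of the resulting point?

Shear matrix for horizontal shear with factor k = -1.5:
[[1, -1.50], [0, 1]]
Result: (2, 0) → (2, 0)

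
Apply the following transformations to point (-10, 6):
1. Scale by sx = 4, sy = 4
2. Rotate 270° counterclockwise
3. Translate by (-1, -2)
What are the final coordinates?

Step 1: Scale → (-40, 24)
Step 2: Rotate 270° → (24, 40)
Step 3: Translate → (23, 38)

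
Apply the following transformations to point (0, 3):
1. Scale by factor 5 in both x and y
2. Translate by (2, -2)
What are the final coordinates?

Step 1: Scale (0, 3) by 5 → (0, 15)
Step 2: Translate by (2, -2) → (2, 13)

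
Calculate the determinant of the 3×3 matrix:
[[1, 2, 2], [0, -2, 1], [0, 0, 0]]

Expansion along first row:
det = 1·det([[-2,1],[0,0]]) - 2·det([[0,1],[0,0]]) + 2·det([[0,-2],[0,0]])
    = 1·(-2·0 - 1·0) - 2·(0·0 - 1·0) + 2·(0·0 - -2·0)
    = 1·0 - 2·0 + 2·0
    = 0 + 0 + 0 = 0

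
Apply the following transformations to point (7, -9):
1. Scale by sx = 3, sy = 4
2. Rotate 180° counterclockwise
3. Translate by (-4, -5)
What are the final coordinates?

Step 1: Scale → (21, -36)
Step 2: Rotate 180° → (-21, 36)
Step 3: Translate → (-25, 31)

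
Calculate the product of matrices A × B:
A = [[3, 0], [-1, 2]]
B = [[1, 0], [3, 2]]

Matrix multiplication:
C[0][0] = 3×1 + 0×3 = 3
C[0][1] = 3×0 + 0×2 = 0
C[1][0] = -1×1 + 2×3 = 5
C[1][1] = -1×0 + 2×2 = 4
Result: [[3, 0], [5, 4]]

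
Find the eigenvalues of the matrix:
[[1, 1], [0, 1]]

Characteristic equation: det(A - λI) = 0
λ² - (trace)λ + (det) = 0
trace = 1 + 1 = 2, det = (1)(1) - (1)(0) = 1
λ² - (2)λ + (1) = 0
λ = (2 ± √((2)² - 4·(1))) / 2 = (2 ± √0) / 2
Solving: λ = 1, 1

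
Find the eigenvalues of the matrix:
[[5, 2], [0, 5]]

Characteristic equation: det(A - λI) = 0
λ² - (trace)λ + (det) = 0
trace = 5 + 5 = 10, det = (5)(5) - (2)(0) = 25
λ² - (10)λ + (25) = 0
λ = (10 ± √((10)² - 4·(25))) / 2 = (10 ± √0) / 2
Solving: λ = 5, 5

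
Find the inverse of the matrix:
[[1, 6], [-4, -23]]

For [[a,b],[c,d]], inverse = (1/det)·[[d,-b],[-c,a]]
det = (1)(-23) - (6)(-4) = -23 - -24 = 1
Inverse = [[-23, -6], [4, 1]]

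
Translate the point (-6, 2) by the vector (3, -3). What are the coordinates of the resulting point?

Translation by (3, -3) (homogeneous matrix [[1, 0, 3], [0, 1, -3], [0, 0, 1]]):
x' = -6 + 3 = -3
y' = 2 + -3 = -1
Result: (-3, -1)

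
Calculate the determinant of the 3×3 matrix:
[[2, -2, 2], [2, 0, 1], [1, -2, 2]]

Expansion along first row:
det = 2·det([[0,1],[-2,2]]) - -2·det([[2,1],[1,2]]) + 2·det([[2,0],[1,-2]])
    = 2·(0·2 - 1·-2) - -2·(2·2 - 1·1) + 2·(2·-2 - 0·1)
    = 2·2 - -2·3 + 2·-4
    = 4 + 6 + -8 = 2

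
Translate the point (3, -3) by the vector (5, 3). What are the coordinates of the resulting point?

Translation by (5, 3) (homogeneous matrix [[1, 0, 5], [0, 1, 3], [0, 0, 1]]):
x' = 3 + 5 = 8
y' = -3 + 3 = 0
Result: (8, 0)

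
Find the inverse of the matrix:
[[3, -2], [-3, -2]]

For [[a,b],[c,d]], inverse = (1/det)·[[d,-b],[-c,a]]
det = (3)(-2) - (-2)(-3) = -6 - 6 = -12
Inverse = (1/-12)·[[-2, 2], [3, 3]]
= [[1/6, -1/6], [-1/4, -1/4]]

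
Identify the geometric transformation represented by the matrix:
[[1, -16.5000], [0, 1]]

This matrix represents: horizontal shear with factor -16.5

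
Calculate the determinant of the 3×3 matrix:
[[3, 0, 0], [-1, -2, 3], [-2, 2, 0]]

Expansion along first row:
det = 3·det([[-2,3],[2,0]]) - 0·det([[-1,3],[-2,0]]) + 0·det([[-1,-2],[-2,2]])
    = 3·(-2·0 - 3·2) - 0·(-1·0 - 3·-2) + 0·(-1·2 - -2·-2)
    = 3·-6 - 0·6 + 0·-6
    = -18 + 0 + 0 = -18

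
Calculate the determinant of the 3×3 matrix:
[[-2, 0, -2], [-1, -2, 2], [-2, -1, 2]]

Expansion along first row:
det = -2·det([[-2,2],[-1,2]]) - 0·det([[-1,2],[-2,2]]) + -2·det([[-1,-2],[-2,-1]])
    = -2·(-2·2 - 2·-1) - 0·(-1·2 - 2·-2) + -2·(-1·-1 - -2·-2)
    = -2·-2 - 0·2 + -2·-3
    = 4 + 0 + 6 = 10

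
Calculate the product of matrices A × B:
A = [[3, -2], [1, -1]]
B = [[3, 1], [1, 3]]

Matrix multiplication:
C[0][0] = 3×3 + -2×1 = 7
C[0][1] = 3×1 + -2×3 = -3
C[1][0] = 1×3 + -1×1 = 2
C[1][1] = 1×1 + -1×3 = -2
Result: [[7, -3], [2, -2]]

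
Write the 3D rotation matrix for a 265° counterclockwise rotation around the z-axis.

Rotation matrix for counterclockwise 265° around z-axis:
cos(265°) = -0.0872, sin(265°) = -0.9962
Result: [[-0.0872, 0.9962, 0], [-0.9962, -0.0872, 0], [0, 0, 1]]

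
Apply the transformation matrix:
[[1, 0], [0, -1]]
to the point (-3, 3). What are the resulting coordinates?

Matrix multiplication:
[[1, 0], [0, -1]] × [-3, 3]ᵀ
= [(1)(-3) + (0)(3), (0)(-3) + (-1)(3)]ᵀ
= [-3, -3]ᵀ
Result: (-3, -3)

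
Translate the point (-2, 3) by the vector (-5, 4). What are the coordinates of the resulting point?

Translation by (-5, 4) (homogeneous matrix [[1, 0, -5], [0, 1, 4], [0, 0, 1]]):
x' = -2 + -5 = -7
y' = 3 + 4 = 7
Result: (-7, 7)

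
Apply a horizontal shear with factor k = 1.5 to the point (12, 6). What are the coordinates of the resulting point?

Shear matrix for horizontal shear with factor k = 1.5:
[[1, 1.50], [0, 1]]
Result: (12, 6) → (21, 6)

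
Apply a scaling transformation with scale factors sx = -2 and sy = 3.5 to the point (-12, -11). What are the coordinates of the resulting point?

Scaling matrix:
[[-2, 0], [0, 3.50]]
Result: (-12 × -2, -11 × 3.5) = (24, -38.5)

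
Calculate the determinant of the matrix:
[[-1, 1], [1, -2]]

For a 2×2 matrix [[a, b], [c, d]], det = ad - bc
det = (-1)(-2) - (1)(1) = 2 - 1 = 1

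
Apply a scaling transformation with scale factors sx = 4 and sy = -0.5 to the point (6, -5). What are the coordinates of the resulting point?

Scaling matrix:
[[4, 0], [0, -0.50]]
Result: (6 × 4, -5 × -0.5) = (24, 2.5)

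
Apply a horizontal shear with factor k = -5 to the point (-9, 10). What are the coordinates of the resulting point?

Shear matrix for horizontal shear with factor k = -5:
[[1, -5], [0, 1]]
Result: (-9, 10) → (-59, 10)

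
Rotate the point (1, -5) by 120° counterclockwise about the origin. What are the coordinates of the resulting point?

Rotation matrix for 120°: [[cos 120°, -sin 120°], [sin 120°, cos 120°]] ≈ [[-0.500000, -0.866025], [0.866025, -0.500000]]
[[-0.500000, -0.866025], [0.866025, -0.500000]] × [1, -5]ᵀ ≈ [3.8301, 3.3660]ᵀ
Result: (3.8301, 3.3660)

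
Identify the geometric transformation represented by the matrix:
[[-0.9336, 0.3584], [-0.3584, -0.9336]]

This matrix represents: rotation by 201° counterclockwise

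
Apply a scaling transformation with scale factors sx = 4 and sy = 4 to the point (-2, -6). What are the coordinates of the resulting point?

Scaling matrix:
[[4, 0], [0, 4]]
Result: (-2 × 4, -6 × 4) = (-8, -24)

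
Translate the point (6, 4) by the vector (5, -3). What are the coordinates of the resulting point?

Translation by (5, -3) (homogeneous matrix [[1, 0, 5], [0, 1, -3], [0, 0, 1]]):
x' = 6 + 5 = 11
y' = 4 + -3 = 1
Result: (11, 1)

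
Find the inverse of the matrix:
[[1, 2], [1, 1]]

For [[a,b],[c,d]], inverse = (1/det)·[[d,-b],[-c,a]]
det = (1)(1) - (2)(1) = 1 - 2 = -1
Inverse = (1/-1)·[[1, -2], [-1, 1]]
= [[-1, 2], [1, -1]]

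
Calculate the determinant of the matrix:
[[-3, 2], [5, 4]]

For a 2×2 matrix [[a, b], [c, d]], det = ad - bc
det = (-3)(4) - (2)(5) = -12 - 10 = -22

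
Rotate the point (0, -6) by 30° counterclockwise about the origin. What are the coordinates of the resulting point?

Rotation matrix for 30°: [[cos 30°, -sin 30°], [sin 30°, cos 30°]] ≈ [[0.866025, -0.500000], [0.500000, 0.866025]]
[[0.866025, -0.500000], [0.500000, 0.866025]] × [0, -6]ᵀ ≈ [3, -5.1962]ᵀ
Result: (3, -5.1962)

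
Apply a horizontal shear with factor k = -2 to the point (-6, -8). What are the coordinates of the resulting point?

Shear matrix for horizontal shear with factor k = -2:
[[1, -2], [0, 1]]
Result: (-6, -8) → (10, -8)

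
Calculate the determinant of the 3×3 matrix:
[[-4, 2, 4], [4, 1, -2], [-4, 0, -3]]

Expansion along first row:
det = -4·det([[1,-2],[0,-3]]) - 2·det([[4,-2],[-4,-3]]) + 4·det([[4,1],[-4,0]])
    = -4·(1·-3 - -2·0) - 2·(4·-3 - -2·-4) + 4·(4·0 - 1·-4)
    = -4·-3 - 2·-20 + 4·4
    = 12 + 40 + 16 = 68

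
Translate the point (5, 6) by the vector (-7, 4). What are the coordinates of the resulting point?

Translation by (-7, 4) (homogeneous matrix [[1, 0, -7], [0, 1, 4], [0, 0, 1]]):
x' = 5 + -7 = -2
y' = 6 + 4 = 10
Result: (-2, 10)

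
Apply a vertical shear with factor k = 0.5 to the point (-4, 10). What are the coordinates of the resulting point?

Shear matrix for vertical shear with factor k = 0.5:
[[1, 0], [0.50, 1]]
Result: (-4, 10) → (-4, 8)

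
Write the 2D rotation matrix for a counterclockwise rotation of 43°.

Rotation matrix formula: [[cos θ, -sin θ], [sin θ, cos θ]]
For θ = 43°:
cos(43°) = 0.7314
sin(43°) = 0.6820
Result: [[0.7314, -0.6820], [0.6820, 0.7314]]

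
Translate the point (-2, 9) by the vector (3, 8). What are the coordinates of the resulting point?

Translation by (3, 8) (homogeneous matrix [[1, 0, 3], [0, 1, 8], [0, 0, 1]]):
x' = -2 + 3 = 1
y' = 9 + 8 = 17
Result: (1, 17)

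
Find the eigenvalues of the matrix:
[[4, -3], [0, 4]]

Characteristic equation: det(A - λI) = 0
λ² - (trace)λ + (det) = 0
trace = 4 + 4 = 8, det = (4)(4) - (-3)(0) = 16
λ² - (8)λ + (16) = 0
λ = (8 ± √((8)² - 4·(16))) / 2 = (8 ± √0) / 2
Solving: λ = 4, 4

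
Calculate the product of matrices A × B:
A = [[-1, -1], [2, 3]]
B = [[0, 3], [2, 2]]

Matrix multiplication:
C[0][0] = -1×0 + -1×2 = -2
C[0][1] = -1×3 + -1×2 = -5
C[1][0] = 2×0 + 3×2 = 6
C[1][1] = 2×3 + 3×2 = 12
Result: [[-2, -5], [6, 12]]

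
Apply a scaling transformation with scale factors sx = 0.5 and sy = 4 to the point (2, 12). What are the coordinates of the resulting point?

Scaling matrix:
[[0.50, 0], [0, 4]]
Result: (2 × 0.5, 12 × 4) = (1, 48)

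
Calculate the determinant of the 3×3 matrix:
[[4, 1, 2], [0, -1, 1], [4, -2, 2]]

Expansion along first row:
det = 4·det([[-1,1],[-2,2]]) - 1·det([[0,1],[4,2]]) + 2·det([[0,-1],[4,-2]])
    = 4·(-1·2 - 1·-2) - 1·(0·2 - 1·4) + 2·(0·-2 - -1·4)
    = 4·0 - 1·-4 + 2·4
    = 0 + 4 + 8 = 12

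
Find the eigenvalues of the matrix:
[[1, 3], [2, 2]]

Characteristic equation: det(A - λI) = 0
λ² - (trace)λ + (det) = 0
trace = 1 + 2 = 3, det = (1)(2) - (3)(2) = -4
λ² - (3)λ + (-4) = 0
λ = (3 ± √((3)² - 4·(-4))) / 2 = (3 ± √25) / 2
Solving: λ = -1, 4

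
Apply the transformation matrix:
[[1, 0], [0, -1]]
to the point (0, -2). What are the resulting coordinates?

Matrix multiplication:
[[1, 0], [0, -1]] × [0, -2]ᵀ
= [(1)(0) + (0)(-2), (0)(0) + (-1)(-2)]ᵀ
= [0, 2]ᵀ
Result: (0, 2)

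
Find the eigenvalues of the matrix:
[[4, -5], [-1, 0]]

Characteristic equation: det(A - λI) = 0
λ² - (trace)λ + (det) = 0
trace = 4 + 0 = 4, det = (4)(0) - (-5)(-1) = -5
λ² - (4)λ + (-5) = 0
λ = (4 ± √((4)² - 4·(-5))) / 2 = (4 ± √36) / 2
Solving: λ = -1, 5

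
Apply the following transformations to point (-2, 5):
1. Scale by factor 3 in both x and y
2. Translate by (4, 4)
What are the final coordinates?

Step 1: Scale (-2, 5) by 3 → (-6, 15)
Step 2: Translate by (4, 4) → (-2, 19)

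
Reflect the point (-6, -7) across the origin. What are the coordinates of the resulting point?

Reflection across origin: (-6, -7) → (6, 7)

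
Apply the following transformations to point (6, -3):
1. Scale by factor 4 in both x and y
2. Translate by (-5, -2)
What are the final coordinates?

Step 1: Scale (6, -3) by 4 → (24, -12)
Step 2: Translate by (-5, -2) → (19, -14)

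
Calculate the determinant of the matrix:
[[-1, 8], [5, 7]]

For a 2×2 matrix [[a, b], [c, d]], det = ad - bc
det = (-1)(7) - (8)(5) = -7 - 40 = -47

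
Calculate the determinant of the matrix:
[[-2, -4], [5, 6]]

For a 2×2 matrix [[a, b], [c, d]], det = ad - bc
det = (-2)(6) - (-4)(5) = -12 - -20 = 8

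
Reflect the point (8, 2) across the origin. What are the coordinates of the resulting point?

Reflection across origin: (8, 2) → (-8, -2)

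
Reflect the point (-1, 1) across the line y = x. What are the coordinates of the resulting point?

Reflection across line y = x: (-1, 1) → (1, -1)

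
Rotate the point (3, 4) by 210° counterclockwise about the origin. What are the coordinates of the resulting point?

Rotation matrix for 210°: [[cos 210°, -sin 210°], [sin 210°, cos 210°]] ≈ [[-0.866025, 0.500000], [-0.500000, -0.866025]]
[[-0.866025, 0.500000], [-0.500000, -0.866025]] × [3, 4]ᵀ ≈ [-0.5981, -4.9641]ᵀ
Result: (-0.5981, -4.9641)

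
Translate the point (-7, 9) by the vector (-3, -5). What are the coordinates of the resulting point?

Translation by (-3, -5) (homogeneous matrix [[1, 0, -3], [0, 1, -5], [0, 0, 1]]):
x' = -7 + -3 = -10
y' = 9 + -5 = 4
Result: (-10, 4)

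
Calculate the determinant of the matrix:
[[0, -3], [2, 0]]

For a 2×2 matrix [[a, b], [c, d]], det = ad - bc
det = (0)(0) - (-3)(2) = 0 - -6 = 6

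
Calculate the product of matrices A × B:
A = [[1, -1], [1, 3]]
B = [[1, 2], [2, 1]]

Matrix multiplication:
C[0][0] = 1×1 + -1×2 = -1
C[0][1] = 1×2 + -1×1 = 1
C[1][0] = 1×1 + 3×2 = 7
C[1][1] = 1×2 + 3×1 = 5
Result: [[-1, 1], [7, 5]]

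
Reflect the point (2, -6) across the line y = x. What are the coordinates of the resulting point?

Reflection across line y = x: (2, -6) → (-6, 2)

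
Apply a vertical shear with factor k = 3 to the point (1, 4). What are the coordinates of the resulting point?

Shear matrix for vertical shear with factor k = 3:
[[1, 0], [3, 1]]
Result: (1, 4) → (1, 7)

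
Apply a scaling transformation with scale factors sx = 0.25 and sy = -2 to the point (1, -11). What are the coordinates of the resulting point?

Scaling matrix:
[[0.25, 0], [0, -2]]
Result: (1 × 0.25, -11 × -2) = (0.25, 22)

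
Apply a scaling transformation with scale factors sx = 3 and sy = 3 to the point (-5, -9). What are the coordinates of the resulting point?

Scaling matrix:
[[3, 0], [0, 3]]
Result: (-5 × 3, -9 × 3) = (-15, -27)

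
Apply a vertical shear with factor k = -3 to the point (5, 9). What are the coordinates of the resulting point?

Shear matrix for vertical shear with factor k = -3:
[[1, 0], [-3, 1]]
Result: (5, 9) → (5, -6)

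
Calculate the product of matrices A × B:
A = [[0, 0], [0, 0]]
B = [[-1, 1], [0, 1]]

Matrix multiplication:
C[0][0] = 0×-1 + 0×0 = 0
C[0][1] = 0×1 + 0×1 = 0
C[1][0] = 0×-1 + 0×0 = 0
C[1][1] = 0×1 + 0×1 = 0
Result: [[0, 0], [0, 0]]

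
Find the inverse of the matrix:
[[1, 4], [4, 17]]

For [[a,b],[c,d]], inverse = (1/det)·[[d,-b],[-c,a]]
det = (1)(17) - (4)(4) = 17 - 16 = 1
Inverse = [[17, -4], [-4, 1]]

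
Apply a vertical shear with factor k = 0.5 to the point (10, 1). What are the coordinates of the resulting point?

Shear matrix for vertical shear with factor k = 0.5:
[[1, 0], [0.50, 1]]
Result: (10, 1) → (10, 6)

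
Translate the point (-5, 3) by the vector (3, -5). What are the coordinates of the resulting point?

Translation by (3, -5) (homogeneous matrix [[1, 0, 3], [0, 1, -5], [0, 0, 1]]):
x' = -5 + 3 = -2
y' = 3 + -5 = -2
Result: (-2, -2)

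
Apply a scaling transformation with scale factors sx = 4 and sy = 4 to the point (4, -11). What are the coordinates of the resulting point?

Scaling matrix:
[[4, 0], [0, 4]]
Result: (4 × 4, -11 × 4) = (16, -44)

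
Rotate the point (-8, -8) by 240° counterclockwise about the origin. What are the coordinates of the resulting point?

Rotation matrix for 240°: [[cos 240°, -sin 240°], [sin 240°, cos 240°]] ≈ [[-0.500000, 0.866025], [-0.866025, -0.500000]]
[[-0.500000, 0.866025], [-0.866025, -0.500000]] × [-8, -8]ᵀ ≈ [-2.9282, 10.9282]ᵀ
Result: (-2.9282, 10.9282)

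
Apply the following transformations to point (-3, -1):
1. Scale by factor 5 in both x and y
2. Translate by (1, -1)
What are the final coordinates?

Step 1: Scale (-3, -1) by 5 → (-15, -5)
Step 2: Translate by (1, -1) → (-14, -6)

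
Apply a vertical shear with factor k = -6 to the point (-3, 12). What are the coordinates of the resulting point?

Shear matrix for vertical shear with factor k = -6:
[[1, 0], [-6, 1]]
Result: (-3, 12) → (-3, 30)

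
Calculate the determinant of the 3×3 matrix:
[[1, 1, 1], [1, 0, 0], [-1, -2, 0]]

Expansion along first row:
det = 1·det([[0,0],[-2,0]]) - 1·det([[1,0],[-1,0]]) + 1·det([[1,0],[-1,-2]])
    = 1·(0·0 - 0·-2) - 1·(1·0 - 0·-1) + 1·(1·-2 - 0·-1)
    = 1·0 - 1·0 + 1·-2
    = 0 + 0 + -2 = -2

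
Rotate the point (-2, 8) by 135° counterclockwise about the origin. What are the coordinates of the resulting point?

Rotation matrix for 135°: [[cos 135°, -sin 135°], [sin 135°, cos 135°]] ≈ [[-0.707107, -0.707107], [0.707107, -0.707107]]
[[-0.707107, -0.707107], [0.707107, -0.707107]] × [-2, 8]ᵀ ≈ [-4.2426, -7.0711]ᵀ
Result: (-4.2426, -7.0711)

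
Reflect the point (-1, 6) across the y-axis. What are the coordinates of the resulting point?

Reflection across y-axis: (-1, 6) → (1, 6)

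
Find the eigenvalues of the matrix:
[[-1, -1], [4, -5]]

Characteristic equation: det(A - λI) = 0
λ² - (trace)λ + (det) = 0
trace = -1 + -5 = -6, det = (-1)(-5) - (-1)(4) = 9
λ² - (-6)λ + (9) = 0
λ = (-6 ± √((-6)² - 4·(9))) / 2 = (-6 ± √0) / 2
Solving: λ = -3, -3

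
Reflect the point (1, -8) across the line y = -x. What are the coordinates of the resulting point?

Reflection across line y = -x: (1, -8) → (8, -1)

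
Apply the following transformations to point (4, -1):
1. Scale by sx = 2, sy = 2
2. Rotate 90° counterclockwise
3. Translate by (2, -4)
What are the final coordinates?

Step 1: Scale → (8, -2)
Step 2: Rotate 90° → (2, 8)
Step 3: Translate → (4, 4)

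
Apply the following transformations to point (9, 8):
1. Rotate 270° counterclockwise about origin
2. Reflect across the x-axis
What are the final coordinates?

Step 1: Rotate 270° → (8, -9)
Step 2: Reflect across x-axis → (8, 9)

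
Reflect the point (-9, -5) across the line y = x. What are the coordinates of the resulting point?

Reflection across line y = x: (-9, -5) → (-5, -9)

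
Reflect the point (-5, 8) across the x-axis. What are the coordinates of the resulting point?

Reflection across x-axis: (-5, 8) → (-5, -8)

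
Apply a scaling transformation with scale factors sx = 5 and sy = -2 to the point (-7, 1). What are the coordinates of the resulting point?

Scaling matrix:
[[5, 0], [0, -2]]
Result: (-7 × 5, 1 × -2) = (-35, -2)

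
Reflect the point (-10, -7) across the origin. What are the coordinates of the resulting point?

Reflection across origin: (-10, -7) → (10, 7)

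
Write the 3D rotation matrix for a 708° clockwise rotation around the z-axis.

Rotation matrix for clockwise 708° around z-axis:
A clockwise rotation by 708° is a counterclockwise rotation by -708°.
cos(-708°) = 0.9781, sin(-708°) = 0.2079
Result: [[0.9781, -0.2079, 0], [0.2079, 0.9781, 0], [0, 0, 1]]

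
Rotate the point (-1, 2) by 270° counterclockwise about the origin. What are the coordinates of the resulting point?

Rotation matrix for 270°: [[cos 270°, -sin 270°], [sin 270°, cos 270°]] = [[0, 1], [-1, 0]]
[[0, 1], [-1, 0]] × [-1, 2]ᵀ = [2, 1]ᵀ
Result: (2, 1)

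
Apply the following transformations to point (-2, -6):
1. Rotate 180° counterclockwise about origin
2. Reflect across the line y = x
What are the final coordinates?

Step 1: Rotate 180° → (2, 6)
Step 2: Reflect across line y = x → (6, 2)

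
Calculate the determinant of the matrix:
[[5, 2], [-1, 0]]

For a 2×2 matrix [[a, b], [c, d]], det = ad - bc
det = (5)(0) - (2)(-1) = 0 - -2 = 2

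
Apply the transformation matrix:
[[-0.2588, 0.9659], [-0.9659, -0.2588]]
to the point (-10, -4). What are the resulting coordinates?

Matrix multiplication:
[[-0.2588, 0.9659], [-0.9659, -0.2588]] × [-10, -4]ᵀ
= [(-0.2588)(-10) + (0.9659)(-4), (-0.9659)(-10) + (-0.2588)(-4)]ᵀ
= [-1.2756, 10.6942]ᵀ
Result: (-1.2756, 10.6942)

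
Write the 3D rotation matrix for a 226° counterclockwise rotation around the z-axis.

Rotation matrix for counterclockwise 226° around z-axis:
cos(226°) = -0.6947, sin(226°) = -0.7193
Result: [[-0.6947, 0.7193, 0], [-0.7193, -0.6947, 0], [0, 0, 1]]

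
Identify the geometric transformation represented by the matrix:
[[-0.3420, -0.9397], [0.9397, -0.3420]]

This matrix represents: rotation by 110° counterclockwise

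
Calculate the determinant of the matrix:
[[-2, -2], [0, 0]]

For a 2×2 matrix [[a, b], [c, d]], det = ad - bc
det = (-2)(0) - (-2)(0) = 0 - 0 = 0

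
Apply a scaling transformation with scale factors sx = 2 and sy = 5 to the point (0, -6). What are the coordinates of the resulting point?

Scaling matrix:
[[2, 0], [0, 5]]
Result: (0 × 2, -6 × 5) = (0, -30)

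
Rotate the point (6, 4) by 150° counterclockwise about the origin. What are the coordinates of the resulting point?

Rotation matrix for 150°: [[cos 150°, -sin 150°], [sin 150°, cos 150°]] ≈ [[-0.866025, -0.500000], [0.500000, -0.866025]]
[[-0.866025, -0.500000], [0.500000, -0.866025]] × [6, 4]ᵀ ≈ [-7.1962, -0.4641]ᵀ
Result: (-7.1962, -0.4641)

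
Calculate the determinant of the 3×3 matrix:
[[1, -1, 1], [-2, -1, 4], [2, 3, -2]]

Expansion along first row:
det = 1·det([[-1,4],[3,-2]]) - -1·det([[-2,4],[2,-2]]) + 1·det([[-2,-1],[2,3]])
    = 1·(-1·-2 - 4·3) - -1·(-2·-2 - 4·2) + 1·(-2·3 - -1·2)
    = 1·-10 - -1·-4 + 1·-4
    = -10 + -4 + -4 = -18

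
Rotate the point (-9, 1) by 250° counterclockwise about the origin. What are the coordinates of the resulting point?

Rotation matrix for 250°: [[cos 250°, -sin 250°], [sin 250°, cos 250°]] ≈ [[-0.342020, 0.939693], [-0.939693, -0.342020]]
[[-0.342020, 0.939693], [-0.939693, -0.342020]] × [-9, 1]ᵀ ≈ [4.0179, 8.1152]ᵀ
Result: (4.0179, 8.1152)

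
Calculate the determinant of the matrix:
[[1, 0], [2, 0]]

For a 2×2 matrix [[a, b], [c, d]], det = ad - bc
det = (1)(0) - (0)(2) = 0 - 0 = 0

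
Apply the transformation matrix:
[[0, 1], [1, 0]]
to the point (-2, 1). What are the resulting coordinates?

Matrix multiplication:
[[0, 1], [1, 0]] × [-2, 1]ᵀ
= [(0)(-2) + (1)(1), (1)(-2) + (0)(1)]ᵀ
= [1, -2]ᵀ
Result: (1, -2)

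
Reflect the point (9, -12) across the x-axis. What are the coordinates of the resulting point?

Reflection across x-axis: (9, -12) → (9, 12)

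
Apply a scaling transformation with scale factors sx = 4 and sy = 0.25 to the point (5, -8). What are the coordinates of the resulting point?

Scaling matrix:
[[4, 0], [0, 0.25]]
Result: (5 × 4, -8 × 0.25) = (20, -2)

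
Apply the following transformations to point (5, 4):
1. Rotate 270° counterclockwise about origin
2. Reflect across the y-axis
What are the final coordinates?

Step 1: Rotate 270° → (4, -5)
Step 2: Reflect across y-axis → (-4, -5)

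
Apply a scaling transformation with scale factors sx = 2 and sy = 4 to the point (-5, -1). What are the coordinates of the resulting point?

Scaling matrix:
[[2, 0], [0, 4]]
Result: (-5 × 2, -1 × 4) = (-10, -4)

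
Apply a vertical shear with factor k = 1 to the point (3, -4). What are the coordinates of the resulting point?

Shear matrix for vertical shear with factor k = 1:
[[1, 0], [1, 1]]
Result: (3, -4) → (3, -1)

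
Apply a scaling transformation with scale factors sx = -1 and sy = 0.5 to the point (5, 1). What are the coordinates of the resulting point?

Scaling matrix:
[[-1, 0], [0, 0.50]]
Result: (5 × -1, 1 × 0.5) = (-5, 0.5)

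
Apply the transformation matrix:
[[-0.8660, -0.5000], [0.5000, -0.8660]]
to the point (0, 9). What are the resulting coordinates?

Matrix multiplication:
[[-0.8660, -0.5000], [0.5000, -0.8660]] × [0, 9]ᵀ
= [(-0.8660)(0) + (-0.5000)(9), (0.5000)(0) + (-0.8660)(9)]ᵀ
= [-4.5000, -7.7940]ᵀ
Result: (-4.5000, -7.7940)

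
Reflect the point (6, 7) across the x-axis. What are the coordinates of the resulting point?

Reflection across x-axis: (6, 7) → (6, -7)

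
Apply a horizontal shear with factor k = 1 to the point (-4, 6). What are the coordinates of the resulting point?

Shear matrix for horizontal shear with factor k = 1:
[[1, 1], [0, 1]]
Result: (-4, 6) → (2, 6)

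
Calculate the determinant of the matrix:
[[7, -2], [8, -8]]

For a 2×2 matrix [[a, b], [c, d]], det = ad - bc
det = (7)(-8) - (-2)(8) = -56 - -16 = -40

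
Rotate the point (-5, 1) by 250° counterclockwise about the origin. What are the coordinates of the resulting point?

Rotation matrix for 250°: [[cos 250°, -sin 250°], [sin 250°, cos 250°]] ≈ [[-0.342020, 0.939693], [-0.939693, -0.342020]]
[[-0.342020, 0.939693], [-0.939693, -0.342020]] × [-5, 1]ᵀ ≈ [2.6498, 4.3564]ᵀ
Result: (2.6498, 4.3564)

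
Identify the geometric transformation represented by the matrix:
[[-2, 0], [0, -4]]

This matrix represents: non-uniform scaling by sx = -2, sy = -4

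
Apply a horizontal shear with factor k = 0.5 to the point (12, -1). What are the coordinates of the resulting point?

Shear matrix for horizontal shear with factor k = 0.5:
[[1, 0.50], [0, 1]]
Result: (12, -1) → (11.5, -1)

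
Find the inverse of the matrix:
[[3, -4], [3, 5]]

For [[a,b],[c,d]], inverse = (1/det)·[[d,-b],[-c,a]]
det = (3)(5) - (-4)(3) = 15 - -12 = 27
Inverse = (1/27)·[[5, 4], [-3, 3]]
= [[5/27, 4/27], [-1/9, 1/9]]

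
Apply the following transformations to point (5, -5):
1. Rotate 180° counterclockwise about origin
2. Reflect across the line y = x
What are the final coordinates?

Step 1: Rotate 180° → (-5, 5)
Step 2: Reflect across line y = x → (5, -5)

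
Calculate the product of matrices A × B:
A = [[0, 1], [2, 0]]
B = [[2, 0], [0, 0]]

Matrix multiplication:
C[0][0] = 0×2 + 1×0 = 0
C[0][1] = 0×0 + 1×0 = 0
C[1][0] = 2×2 + 0×0 = 4
C[1][1] = 2×0 + 0×0 = 0
Result: [[0, 0], [4, 0]]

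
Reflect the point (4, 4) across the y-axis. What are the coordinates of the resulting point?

Reflection across y-axis: (4, 4) → (-4, 4)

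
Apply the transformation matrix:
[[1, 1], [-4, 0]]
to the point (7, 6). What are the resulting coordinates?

Matrix multiplication:
[[1, 1], [-4, 0]] × [7, 6]ᵀ
= [(1)(7) + (1)(6), (-4)(7) + (0)(6)]ᵀ
= [13, -28]ᵀ
Result: (13, -28)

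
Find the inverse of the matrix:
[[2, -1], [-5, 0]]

For [[a,b],[c,d]], inverse = (1/det)·[[d,-b],[-c,a]]
det = (2)(0) - (-1)(-5) = 0 - 5 = -5
Inverse = (1/-5)·[[0, 1], [5, 2]]
= [[0, -1/5], [-1, -2/5]]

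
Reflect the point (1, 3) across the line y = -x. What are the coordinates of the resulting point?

Reflection across line y = -x: (1, 3) → (-3, -1)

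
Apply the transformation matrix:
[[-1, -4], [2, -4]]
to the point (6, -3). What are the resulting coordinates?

Matrix multiplication:
[[-1, -4], [2, -4]] × [6, -3]ᵀ
= [(-1)(6) + (-4)(-3), (2)(6) + (-4)(-3)]ᵀ
= [6, 24]ᵀ
Result: (6, 24)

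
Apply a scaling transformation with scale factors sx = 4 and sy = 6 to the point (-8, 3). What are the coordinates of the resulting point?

Scaling matrix:
[[4, 0], [0, 6]]
Result: (-8 × 4, 3 × 6) = (-32, 18)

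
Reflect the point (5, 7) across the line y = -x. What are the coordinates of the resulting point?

Reflection across line y = -x: (5, 7) → (-7, -5)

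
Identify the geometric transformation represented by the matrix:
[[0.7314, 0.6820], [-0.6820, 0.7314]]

This matrix represents: rotation by 317° counterclockwise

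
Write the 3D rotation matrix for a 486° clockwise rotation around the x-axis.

Rotation matrix for clockwise 486° around x-axis:
A clockwise rotation by 486° is a counterclockwise rotation by -486°.
cos(-486°) = -0.5878, sin(-486°) = -0.8090
Result: [[1, 0, 0], [0, -0.5878, 0.8090], [0, -0.8090, -0.5878]]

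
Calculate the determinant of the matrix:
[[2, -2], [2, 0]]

For a 2×2 matrix [[a, b], [c, d]], det = ad - bc
det = (2)(0) - (-2)(2) = 0 - -4 = 4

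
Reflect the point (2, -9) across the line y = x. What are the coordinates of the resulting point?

Reflection across line y = x: (2, -9) → (-9, 2)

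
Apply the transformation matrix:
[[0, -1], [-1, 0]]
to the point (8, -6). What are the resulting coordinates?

Matrix multiplication:
[[0, -1], [-1, 0]] × [8, -6]ᵀ
= [(0)(8) + (-1)(-6), (-1)(8) + (0)(-6)]ᵀ
= [6, -8]ᵀ
Result: (6, -8)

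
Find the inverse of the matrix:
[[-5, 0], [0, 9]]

For [[a,b],[c,d]], inverse = (1/det)·[[d,-b],[-c,a]]
det = (-5)(9) - (0)(0) = -45 - 0 = -45
Inverse = (1/-45)·[[9, 0], [0, -5]]
= [[-1/5, 0], [0, 1/9]]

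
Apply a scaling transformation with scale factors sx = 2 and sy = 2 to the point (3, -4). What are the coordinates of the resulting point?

Scaling matrix:
[[2, 0], [0, 2]]
Result: (3 × 2, -4 × 2) = (6, -8)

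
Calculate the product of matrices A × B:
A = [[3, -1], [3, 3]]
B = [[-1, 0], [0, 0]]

Matrix multiplication:
C[0][0] = 3×-1 + -1×0 = -3
C[0][1] = 3×0 + -1×0 = 0
C[1][0] = 3×-1 + 3×0 = -3
C[1][1] = 3×0 + 3×0 = 0
Result: [[-3, 0], [-3, 0]]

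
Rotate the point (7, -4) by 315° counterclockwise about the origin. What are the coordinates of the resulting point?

Rotation matrix for 315°: [[cos 315°, -sin 315°], [sin 315°, cos 315°]] ≈ [[0.707107, 0.707107], [-0.707107, 0.707107]]
[[0.707107, 0.707107], [-0.707107, 0.707107]] × [7, -4]ᵀ ≈ [2.1213, -7.7782]ᵀ
Result: (2.1213, -7.7782)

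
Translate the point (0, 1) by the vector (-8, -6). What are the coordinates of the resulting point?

Translation by (-8, -6) (homogeneous matrix [[1, 0, -8], [0, 1, -6], [0, 0, 1]]):
x' = 0 + -8 = -8
y' = 1 + -6 = -5
Result: (-8, -5)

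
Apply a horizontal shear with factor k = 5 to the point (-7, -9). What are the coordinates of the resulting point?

Shear matrix for horizontal shear with factor k = 5:
[[1, 5], [0, 1]]
Result: (-7, -9) → (-52, -9)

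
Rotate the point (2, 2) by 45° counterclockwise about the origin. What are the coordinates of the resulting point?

Rotation matrix for 45°: [[cos 45°, -sin 45°], [sin 45°, cos 45°]] ≈ [[0.707107, -0.707107], [0.707107, 0.707107]]
[[0.707107, -0.707107], [0.707107, 0.707107]] × [2, 2]ᵀ ≈ [0, 2.8284]ᵀ
Result: (0, 2.8284)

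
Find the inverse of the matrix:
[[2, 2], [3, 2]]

For [[a,b],[c,d]], inverse = (1/det)·[[d,-b],[-c,a]]
det = (2)(2) - (2)(3) = 4 - 6 = -2
Inverse = (1/-2)·[[2, -2], [-3, 2]]
= [[-1, 1], [3/2, -1]]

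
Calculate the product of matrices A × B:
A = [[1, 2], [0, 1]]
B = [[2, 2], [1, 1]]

Matrix multiplication:
C[0][0] = 1×2 + 2×1 = 4
C[0][1] = 1×2 + 2×1 = 4
C[1][0] = 0×2 + 1×1 = 1
C[1][1] = 0×2 + 1×1 = 1
Result: [[4, 4], [1, 1]]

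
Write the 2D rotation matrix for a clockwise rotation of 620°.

Rotation matrix formula: [[cos θ, -sin θ], [sin θ, cos θ]]
A clockwise rotation by 620° is equivalent to a counterclockwise rotation by -620°.
For θ = -620°:
cos(-620°) = -0.1736
sin(-620°) = 0.9848
Result: [[-0.1736, -0.9848], [0.9848, -0.1736]]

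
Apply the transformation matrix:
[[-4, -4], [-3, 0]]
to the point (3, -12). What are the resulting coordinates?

Matrix multiplication:
[[-4, -4], [-3, 0]] × [3, -12]ᵀ
= [(-4)(3) + (-4)(-12), (-3)(3) + (0)(-12)]ᵀ
= [36, -9]ᵀ
Result: (36, -9)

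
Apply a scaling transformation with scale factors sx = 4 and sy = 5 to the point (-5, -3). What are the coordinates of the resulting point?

Scaling matrix:
[[4, 0], [0, 5]]
Result: (-5 × 4, -3 × 5) = (-20, -15)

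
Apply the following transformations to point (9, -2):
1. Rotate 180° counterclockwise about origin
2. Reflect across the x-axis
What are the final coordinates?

Step 1: Rotate 180° → (-9, 2)
Step 2: Reflect across x-axis → (-9, -2)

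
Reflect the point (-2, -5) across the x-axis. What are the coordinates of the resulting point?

Reflection across x-axis: (-2, -5) → (-2, 5)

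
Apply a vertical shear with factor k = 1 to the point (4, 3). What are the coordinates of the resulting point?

Shear matrix for vertical shear with factor k = 1:
[[1, 0], [1, 1]]
Result: (4, 3) → (4, 7)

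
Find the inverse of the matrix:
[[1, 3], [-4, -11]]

For [[a,b],[c,d]], inverse = (1/det)·[[d,-b],[-c,a]]
det = (1)(-11) - (3)(-4) = -11 - -12 = 1
Inverse = [[-11, -3], [4, 1]]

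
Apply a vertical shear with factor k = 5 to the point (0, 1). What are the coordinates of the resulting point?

Shear matrix for vertical shear with factor k = 5:
[[1, 0], [5, 1]]
Result: (0, 1) → (0, 1)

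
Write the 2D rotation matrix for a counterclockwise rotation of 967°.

Rotation matrix formula: [[cos θ, -sin θ], [sin θ, cos θ]]
For θ = 967°:
cos(967°) = -0.3907
sin(967°) = -0.9205
Result: [[-0.3907, 0.9205], [-0.9205, -0.3907]]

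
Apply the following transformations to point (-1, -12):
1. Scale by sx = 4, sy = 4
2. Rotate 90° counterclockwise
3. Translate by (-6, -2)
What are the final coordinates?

Step 1: Scale → (-4, -48)
Step 2: Rotate 90° → (48, -4)
Step 3: Translate → (42, -6)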